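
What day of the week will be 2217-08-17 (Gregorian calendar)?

January 1, 2217 is a Wednesday.
August 17 is day 229 of the year, i.e. 228 days after Jan 1.
228 mod 7 = 4, so advance 4 weekdays from Wednesday: Sunday.

Sunday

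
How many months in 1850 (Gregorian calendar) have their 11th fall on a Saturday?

1

Check the 11th of each month of 1850: Jan 11: Fri, Feb 11: Mon, Mar 11: Mon, Apr 11: Thu, May 11: Sat, Jun 11: Tue, Jul 11: Thu, Aug 11: Sun, Sep 11: Wed, Oct 11: Fri, Nov 11: Mon, Dec 11: Wed.
Saturday occurs in May — 1 month.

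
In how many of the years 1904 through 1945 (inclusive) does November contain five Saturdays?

11

November has 30 days; it has five Saturdays when Saturday falls among the first (month-length − 28) days — i.e. when November 1 is one of Saturday/Friday.
November 1 by year: 1904:Tue 1905:Wed 1906:Thu 1907:Fri✓ 1908:Sun 1909:Mon 1910:Tue 1911:Wed 1912:Fri✓ 1913:Sat✓ 1914:Sun 1915:Mon 1916:Wed 1917:Thu 1918:Fri✓ …(12 more)… 1931:Sun 1932:Tue 1933:Wed 1934:Thu 1935:Fri✓ 1936:Sun 1937:Mon 1938:Tue 1939:Wed 1940:Fri✓ 1941:Sat✓ 1942:Sun 1943:Mon 1944:Wed 1945:Thu
Years with five Saturdays: 1907, 1912, 1913, 1918, 1919, 1924, 1929, 1930, 1935, 1940, 1941 → 11.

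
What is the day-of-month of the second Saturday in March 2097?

March 1, 2097 is a Friday, so the first Saturday is the 2nd.
The second Saturday is 2 + 7 = 9.

9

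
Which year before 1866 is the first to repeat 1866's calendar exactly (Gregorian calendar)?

Two years share a calendar iff Jan 1 falls on the same weekday and both are leap or both are common. 1866: Jan 1 is Monday, common year.
1865: Jan 1 Sunday, common
1864: Jan 1 Friday, leap
1863: Jan 1 Thursday, common
1862: Jan 1 Wednesday, common
1861: Jan 1 Tuesday, common
1860: Jan 1 Sunday, leap
1859: Jan 1 Saturday, common
1858: Jan 1 Friday, common
1857: Jan 1 Thursday, common
1856: Jan 1 Tuesday, leap
1855: Jan 1 Monday, common
1855 matches on both conditions.

1855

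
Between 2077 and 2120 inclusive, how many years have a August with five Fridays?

August has 31 days; it has five Fridays when Friday falls among the first (month-length − 28) days — i.e. when August 1 is one of Friday/Thursday/Wednesday.
August 1 by year: 2077:Sun 2078:Mon 2079:Tue 2080:Thu✓ 2081:Fri✓ 2082:Sat 2083:Sun 2084:Tue 2085:Wed✓ 2086:Thu✓ 2087:Fri✓ 2088:Sun 2089:Mon 2090:Tue 2091:Wed✓ …(14 more)… 2106:Sun 2107:Mon 2108:Wed✓ 2109:Thu✓ 2110:Fri✓ 2111:Sat 2112:Mon 2113:Tue 2114:Wed✓ 2115:Thu✓ 2116:Sat 2117:Sun 2118:Mon 2119:Tue 2120:Thu✓
Years with five Fridays: 2080, 2081, 2085, 2086, 2087, 2091, 2092, 2096, 2097, 2098, 2103, 2104, 2108, 2109, 2110, 2114, 2115, 2120 → 18.

18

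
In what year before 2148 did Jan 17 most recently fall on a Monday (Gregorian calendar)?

2146

From one year to the next, a fixed date's weekday advances by 1, or by 2 when a Feb 29 lies between the two dates.
2148: January 17 is Wednesday.
2147: Tuesday (−1)
2146: Monday (−1)
Jan 17 falls on a Monday in 2146.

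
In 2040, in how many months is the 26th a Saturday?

1

Check the 26th of each month of 2040: Jan 26: Thu, Feb 26: Sun, Mar 26: Mon, Apr 26: Thu, May 26: Sat, Jun 26: Tue, Jul 26: Thu, Aug 26: Sun, Sep 26: Wed, Oct 26: Fri, Nov 26: Mon, Dec 26: Wed.
Saturday occurs in May — 1 month.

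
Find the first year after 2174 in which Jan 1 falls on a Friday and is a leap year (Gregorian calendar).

2196

Jan 1 advances by 2 weekdays after a leap year and by 1 after a common year.
2174: Jan 1 is Saturday.
2175: Sunday
2176: Monday (leap)
2177: Wednesday
2178: Thursday
2179: Friday
2180: Saturday (leap)
2181: Monday
2182: Tuesday
2183: Wednesday
2184: Thursday (leap)
2185: Saturday
2186: Sunday
2187: Monday
2188: Tuesday (leap)
2189: Thursday
2190: Friday
2191: Saturday
2192: Sunday (leap)
2193: Tuesday
2194: Wednesday
2195: Thursday
2196: Friday (leap)
2196 begins on a Friday and is a leap year.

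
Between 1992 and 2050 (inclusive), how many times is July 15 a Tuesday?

8

Track July 15's weekday year by year (advancing +1, or +2 across a Feb 29):
  1992: Wed  1993: Thu (+1)  1994: Fri (+1)  1995: Sat (+1)  1996: Mon (+2)
  1997: Tue (+1) ✓  1998: Wed (+1)  1999: Thu (+1)  2000: Sat (+2)  2001: Sun (+1)
  2002: Mon (+1)  2003: Tue (+1) ✓  2004: Thu (+2)  2005: Fri (+1)  … (31 more years) …
  2037: Wed (+1)  2038: Thu (+1)  2039: Fri (+1)  2040: Sun (+2)  2041: Mon (+1)
  2042: Tue (+1) ✓  2043: Wed (+1)  2044: Fri (+2)  2045: Sat (+1)  2046: Sun (+1)
  2047: Mon (+1)  2048: Wed (+2)  2049: Thu (+1)  2050: Fri (+1)
Tuesday years: 1997, 2003, 2008, 2014, 2025, 2031, 2036, 2042 — 8 in total.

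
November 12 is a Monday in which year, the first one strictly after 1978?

1979

From one year to the next, a fixed date's weekday advances by 1, or by 2 when a Feb 29 lies between the two dates.
1978: November 12 is Sunday.
1979: Monday (+1)
November 12 falls on a Monday in 1979.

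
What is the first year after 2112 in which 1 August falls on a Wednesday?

From one year to the next, a fixed date's weekday advances by 1, or by 2 when a Feb 29 lies between the two dates.
2112: August 1 is Monday.
2113: Tuesday (+1)
2114: Wednesday (+1)
1 August falls on a Wednesday in 2114.

2114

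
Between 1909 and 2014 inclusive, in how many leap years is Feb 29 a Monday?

Leap years in 1909–2014: 26 of them.
Feb 29 weekday advances by 5 (mod 7) from one leap year to the next four years later (or differs when a century non-leap intervenes).
Leap-day weekdays: 1912:Thu 1916:Tue 1920:Sun 1924:Fri 1928:Wed 1932:Mon✓ 1936:Sat 1940:Thu 1944:Tue 1948:Sun 1952:Fri 1956:Wed 1960:Mon✓ 1964:Sat 1968:Thu 1972:Tue 1976:Sun 1980:Fri 1984:Wed 1988:Mon✓ 1992:Sat 1996:Thu 2000:Tue 2004:Sun 2008:Fri 2012:Wed
Monday: 1932, 1960, 1988 → 3.

3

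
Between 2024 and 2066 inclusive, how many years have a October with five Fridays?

October has 31 days; it has five Fridays when Friday falls among the first (month-length − 28) days — i.e. when October 1 is one of Friday/Thursday/Wednesday.
October 1 by year: 2024:Tue 2025:Wed✓ 2026:Thu✓ 2027:Fri✓ 2028:Sun 2029:Mon 2030:Tue 2031:Wed✓ 2032:Fri✓ 2033:Sat 2034:Sun 2035:Mon 2036:Wed✓ 2037:Thu✓ 2038:Fri✓ …(13 more)… 2052:Tue 2053:Wed✓ 2054:Thu✓ 2055:Fri✓ 2056:Sun 2057:Mon 2058:Tue 2059:Wed✓ 2060:Fri✓ 2061:Sat 2062:Sun 2063:Mon 2064:Wed✓ 2065:Thu✓ 2066:Fri✓
Years with five Fridays: 2025, 2026, 2027, 2031, 2032, 2036, 2037, 2038, 2042, 2043, 2048, 2049, 2053, 2054, 2055, 2059, 2060, 2064, 2065, 2066 → 20.

20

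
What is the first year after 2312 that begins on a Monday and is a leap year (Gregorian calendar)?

2340

Jan 1 advances by 2 weekdays after a leap year and by 1 after a common year.
2312: Jan 1 is Monday (leap).
2313: Wednesday
2314: Thursday
2315: Friday
2316: Saturday (leap)
2317: Monday
2318: Tuesday
2319: Wednesday
2320: Thursday (leap)
2321: Saturday
2322: Sunday
2323: Monday
2324: Tuesday (leap)
2325: Thursday
2326: Friday
2327: Saturday
2328: Sunday (leap)
2329: Tuesday
2330: Wednesday
2331: Thursday
2332: Friday (leap)
2333: Sunday
2334: Monday
2335: Tuesday
2336: Wednesday (leap)
2337: Friday
2338: Saturday
2339: Sunday
2340: Monday (leap)
2340 begins on a Monday and is a leap year.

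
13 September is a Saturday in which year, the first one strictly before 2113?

2110

From one year to the next, a fixed date's weekday advances by 1, or by 2 when a Feb 29 lies between the two dates.
2113: September 13 is Wednesday.
2112: Tuesday (−1)
2111: Sunday (−2)
2110: Saturday (−1)
13 September falls on a Saturday in 2110.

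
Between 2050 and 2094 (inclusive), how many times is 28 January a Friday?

7

Track 28 January's weekday year by year (advancing +1, or +2 across a Feb 29):
  2050: Fri ✓  2051: Sat (+1)  2052: Sun (+1)  2053: Tue (+2)  2054: Wed (+1)
  2055: Thu (+1)  2056: Fri (+1) ✓  2057: Sun (+2)  2058: Mon (+1)  2059: Tue (+1)
  2060: Wed (+1)  2061: Fri (+2) ✓  2062: Sat (+1)  2063: Sun (+1)  … (17 more years) …
  2081: Tue (+2)  2082: Wed (+1)  2083: Thu (+1)  2084: Fri (+1) ✓  2085: Sun (+2)
  2086: Mon (+1)  2087: Tue (+1)  2088: Wed (+1)  2089: Fri (+2) ✓  2090: Sat (+1)
  2091: Sun (+1)  2092: Mon (+1)  2093: Wed (+2)  2094: Thu (+1)
Friday years: 2050, 2056, 2061, 2067, 2078, 2084, 2089 — 7 in total.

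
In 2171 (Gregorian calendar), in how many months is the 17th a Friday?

Check the 17th of each month of 2171: Jan 17: Thu, Feb 17: Sun, Mar 17: Sun, Apr 17: Wed, May 17: Fri, Jun 17: Mon, Jul 17: Wed, Aug 17: Sat, Sep 17: Tue, Oct 17: Thu, Nov 17: Sun, Dec 17: Tue.
Friday occurs in May — 1 month.

1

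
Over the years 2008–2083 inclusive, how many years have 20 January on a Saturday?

Track 20 January's weekday year by year (advancing +1, or +2 across a Feb 29):
  2008: Sun  2009: Tue (+2)  2010: Wed (+1)  2011: Thu (+1)  2012: Fri (+1)
  2013: Sun (+2)  2014: Mon (+1)  2015: Tue (+1)  2016: Wed (+1)  2017: Fri (+2)
  2018: Sat (+1) ✓  2019: Sun (+1)  2020: Mon (+1)  2021: Wed (+2)  … (48 more years) …
  2070: Mon (+1)  2071: Tue (+1)  2072: Wed (+1)  2073: Fri (+2)  2074: Sat (+1) ✓
  2075: Sun (+1)  2076: Mon (+1)  2077: Wed (+2)  2078: Thu (+1)  2079: Fri (+1)
  2080: Sat (+1) ✓  2081: Mon (+2)  2082: Tue (+1)  2083: Wed (+1)
Saturday years: 2018, 2024, 2029, 2035, 2046, 2052, 2057, 2063, 2074, 2080 — 10 in total.

10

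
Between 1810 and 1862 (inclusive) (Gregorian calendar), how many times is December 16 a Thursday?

Track December 16's weekday year by year (advancing +1, or +2 across a Feb 29):
  1810: Sun  1811: Mon (+1)  1812: Wed (+2)  1813: Thu (+1) ✓  1814: Fri (+1)
  1815: Sat (+1)  1816: Mon (+2)  1817: Tue (+1)  1818: Wed (+1)  1819: Thu (+1) ✓
  1820: Sat (+2)  1821: Sun (+1)  1822: Mon (+1)  1823: Tue (+1)  … (25 more years) …
  1849: Sun (+1)  1850: Mon (+1)  1851: Tue (+1)  1852: Thu (+2) ✓  1853: Fri (+1)
  1854: Sat (+1)  1855: Sun (+1)  1856: Tue (+2)  1857: Wed (+1)  1858: Thu (+1) ✓
  1859: Fri (+1)  1860: Sun (+2)  1861: Mon (+1)  1862: Tue (+1)
Thursday years: 1813, 1819, 1824, 1830, 1841, 1847, 1852, 1858 — 8 in total.

8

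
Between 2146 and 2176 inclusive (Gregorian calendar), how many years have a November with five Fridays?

November has 30 days; it has five Fridays when Friday falls among the first (month-length − 28) days — i.e. when November 1 is one of Friday/Thursday.
November 1 by year: 2146:Tue 2147:Wed 2148:Fri✓ 2149:Sat 2150:Sun 2151:Mon 2152:Wed 2153:Thu✓ 2154:Fri✓ 2155:Sat 2156:Mon 2157:Tue 2158:Wed 2159:Thu✓ 2160:Sat 2161:Sun 2162:Mon 2163:Tue 2164:Thu✓ 2165:Fri✓ 2166:Sat 2167:Sun 2168:Tue 2169:Wed 2170:Thu✓ 2171:Fri✓ 2172:Sun 2173:Mon 2174:Tue 2175:Wed 2176:Fri✓
Years with five Fridays: 2148, 2153, 2154, 2159, 2164, 2165, 2170, 2171, 2176 → 9.

9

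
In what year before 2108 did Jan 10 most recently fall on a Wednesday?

2103

From one year to the next, a fixed date's weekday advances by 1, or by 2 when a Feb 29 lies between the two dates.
2108: January 10 is Tuesday.
2107: Monday (−1)
2106: Sunday (−1)
2105: Saturday (−1)
2104: Thursday (−2)
2103: Wednesday (−1)
Jan 10 falls on a Wednesday in 2103.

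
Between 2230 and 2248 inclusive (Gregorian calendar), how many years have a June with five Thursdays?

6

June has 30 days; it has five Thursdays when Thursday falls among the first (month-length − 28) days — i.e. when June 1 is one of Thursday/Wednesday.
June 1 by year: 2230:Tue 2231:Wed✓ 2232:Fri 2233:Sat 2234:Sun 2235:Mon 2236:Wed✓ 2237:Thu✓ 2238:Fri 2239:Sat 2240:Mon 2241:Tue 2242:Wed✓ 2243:Thu✓ 2244:Sat 2245:Sun 2246:Mon 2247:Tue 2248:Thu✓
Years with five Thursdays: 2231, 2236, 2237, 2242, 2243, 2248 → 6.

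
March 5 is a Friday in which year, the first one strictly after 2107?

2117

From one year to the next, a fixed date's weekday advances by 1, or by 2 when a Feb 29 lies between the two dates.
2107: March 5 is Saturday.
2108: Monday (+2)
2109: Tuesday (+1)
2110: Wednesday (+1)
2111: Thursday (+1)
2112: Saturday (+2)
2113: Sunday (+1)
2114: Monday (+1)
2115: Tuesday (+1)
2116: Thursday (+2)
2117: Friday (+1)
March 5 falls on a Friday in 2117.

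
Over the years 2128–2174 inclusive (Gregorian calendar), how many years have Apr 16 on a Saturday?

8

Track Apr 16's weekday year by year (advancing +1, or +2 across a Feb 29):
  2128: Fri  2129: Sat (+1) ✓  2130: Sun (+1)  2131: Mon (+1)  2132: Wed (+2)
  2133: Thu (+1)  2134: Fri (+1)  2135: Sat (+1) ✓  2136: Mon (+2)  2137: Tue (+1)
  2138: Wed (+1)  2139: Thu (+1)  2140: Sat (+2) ✓  2141: Sun (+1)  … (19 more years) …
  2161: Thu (+1)  2162: Fri (+1)  2163: Sat (+1) ✓  2164: Mon (+2)  2165: Tue (+1)
  2166: Wed (+1)  2167: Thu (+1)  2168: Sat (+2) ✓  2169: Sun (+1)  2170: Mon (+1)
  2171: Tue (+1)  2172: Thu (+2)  2173: Fri (+1)  2174: Sat (+1) ✓
Saturday years: 2129, 2135, 2140, 2146, 2157, 2163, 2168, 2174 — 8 in total.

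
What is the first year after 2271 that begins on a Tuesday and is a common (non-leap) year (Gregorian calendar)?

Jan 1 advances by 2 weekdays after a leap year and by 1 after a common year.
2271: Jan 1 is Sunday.
2272: Monday (leap)
2273: Wednesday
2274: Thursday
2275: Friday
2276: Saturday (leap)
2277: Monday
2278: Tuesday
2278 begins on a Tuesday and is a common year.

2278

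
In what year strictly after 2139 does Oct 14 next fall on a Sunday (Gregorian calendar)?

From one year to the next, a fixed date's weekday advances by 1, or by 2 when a Feb 29 lies between the two dates.
2139: October 14 is Wednesday.
2140: Friday (+2)
2141: Saturday (+1)
2142: Sunday (+1)
Oct 14 falls on a Sunday in 2142.

2142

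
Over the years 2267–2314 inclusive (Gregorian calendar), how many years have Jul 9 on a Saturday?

7

Track Jul 9's weekday year by year (advancing +1, or +2 across a Feb 29):
  2267: Tue  2268: Thu (+2)  2269: Fri (+1)  2270: Sat (+1) ✓  2271: Sun (+1)
  2272: Tue (+2)  2273: Wed (+1)  2274: Thu (+1)  2275: Fri (+1)  2276: Sun (+2)
  2277: Mon (+1)  2278: Tue (+1)  2279: Wed (+1)  2280: Fri (+2)  … (20 more years) …
  2301: Tue (+1)  2302: Wed (+1)  2303: Thu (+1)  2304: Sat (+2) ✓  2305: Sun (+1)
  2306: Mon (+1)  2307: Tue (+1)  2308: Thu (+2)  2309: Fri (+1)  2310: Sat (+1) ✓
  2311: Sun (+1)  2312: Tue (+2)  2313: Wed (+1)  2314: Thu (+1)
Saturday years: 2270, 2281, 2287, 2292, 2298, 2304, 2310 — 7 in total.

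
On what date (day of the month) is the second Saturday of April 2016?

9

April 1, 2016 is a Friday, so the first Saturday is the 2nd.
The second Saturday is 2 + 7 = 9.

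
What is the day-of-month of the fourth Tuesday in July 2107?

26

July 1, 2107 is a Friday, so the first Tuesday is the 5th.
The fourth Tuesday is 5 + 21 = 26.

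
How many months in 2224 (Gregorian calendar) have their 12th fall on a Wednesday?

1

Check the 12th of each month of 2224: Jan 12: Mon, Feb 12: Thu, Mar 12: Fri, Apr 12: Mon, May 12: Wed, Jun 12: Sat, Jul 12: Mon, Aug 12: Thu, Sep 12: Sun, Oct 12: Tue, Nov 12: Fri, Dec 12: Sun.
Wednesday occurs in May — 1 month.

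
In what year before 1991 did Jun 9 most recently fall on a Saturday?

1990

From one year to the next, a fixed date's weekday advances by 1, or by 2 when a Feb 29 lies between the two dates.
1991: June 9 is Sunday.
1990: Saturday (−1)
Jun 9 falls on a Saturday in 1990.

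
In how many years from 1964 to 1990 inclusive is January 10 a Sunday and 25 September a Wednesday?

Check each year's weekday for January 10 and 25 September:
  1964: Fri/Fri  1965: Sun/Sat  1966: Mon/Sun  1967: Tue/Mon  1968: Wed/Wed  1969: Fri/Thu  1970: Sat/Fri  1971: Sun/Sat  1972: Mon/Mon  1973: Wed/Tue  1974: Thu/Wed  1975: Fri/Thu  1976: Sat/Sat  1977: Mon/Sun  1978: Tue/Mon  1979: Wed/Tue  1980: Thu/Thu  1981: Sat/Fri  1982: Sun/Sat  1983: Mon/Sun  1984: Tue/Tue  1985: Thu/Wed  1986: Fri/Thu  1987: Sat/Fri  1988: Sun/Sun  1989: Tue/Mon  1990: Wed/Tue
Both conditions hold in: no year — 0.

0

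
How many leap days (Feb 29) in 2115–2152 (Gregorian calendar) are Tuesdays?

Leap years in 2115–2152: 10 of them.
Feb 29 weekday advances by 5 (mod 7) from one leap year to the next four years later (or differs when a century non-leap intervenes).
Leap-day weekdays: 2116:Sat 2120:Thu 2124:Tue✓ 2128:Sun 2132:Fri 2136:Wed 2140:Mon 2144:Sat 2148:Thu 2152:Tue✓
Tuesday: 2124, 2152 → 2.

2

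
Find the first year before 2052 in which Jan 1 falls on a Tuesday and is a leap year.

Jan 1 advances by 2 weekdays after a leap year and by 1 after a common year.
2052: Jan 1 is Monday (leap).
2051: Sunday
2050: Saturday
2049: Friday
2048: Wednesday (leap)
2047: Tuesday
2046: Monday
2045: Sunday
2044: Friday (leap)
2043: Thursday
2042: Wednesday
2041: Tuesday
2040: Sunday (leap)
2039: Saturday
2038: Friday
2037: Thursday
2036: Tuesday (leap)
2036 begins on a Tuesday and is a leap year.

2036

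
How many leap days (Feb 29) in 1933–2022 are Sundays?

Leap years in 1933–2022: 22 of them.
Feb 29 weekday advances by 5 (mod 7) from one leap year to the next four years later (or differs when a century non-leap intervenes).
Leap-day weekdays: 1936:Sat 1940:Thu 1944:Tue 1948:Sun✓ 1952:Fri 1956:Wed 1960:Mon 1964:Sat 1968:Thu 1972:Tue 1976:Sun✓ 1980:Fri 1984:Wed 1988:Mon 1992:Sat 1996:Thu 2000:Tue 2004:Sun✓ 2008:Fri 2012:Wed 2016:Mon 2020:Sat
Sunday: 1948, 1976, 2004 → 3.

3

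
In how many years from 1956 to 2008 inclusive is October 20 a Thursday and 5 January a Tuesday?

Check each year's weekday for October 20 and 5 January:
  1956: Sat/Thu  1957: Sun/Sat  1958: Mon/Sun  1959: Tue/Mon  1960: Thu/Tue ✓  1961: Fri/Thu  1962: Sat/Fri  1963: Sun/Sat  1964: Tue/Sun  1965: Wed/Tue  1966: Thu/Wed  1967: Fri/Thu  1968: Sun/Fri  1969: Mon/Sun  …(25 more)…  1995: Fri/Thu  1996: Sun/Fri  1997: Mon/Sun  1998: Tue/Mon  1999: Wed/Tue  2000: Fri/Wed  2001: Sat/Fri  2002: Sun/Sat  2003: Mon/Sun  2004: Wed/Mon  2005: Thu/Wed  2006: Fri/Thu  2007: Sat/Fri  2008: Mon/Sat
Both conditions hold in: 1960, 1988 — 2.

2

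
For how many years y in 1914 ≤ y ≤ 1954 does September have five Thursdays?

September has 30 days; it has five Thursdays when Thursday falls among the first (month-length − 28) days — i.e. when September 1 is one of Thursday/Wednesday.
September 1 by year: 1914:Tue 1915:Wed✓ 1916:Fri 1917:Sat 1918:Sun 1919:Mon 1920:Wed✓ 1921:Thu✓ 1922:Fri 1923:Sat 1924:Mon 1925:Tue 1926:Wed✓ 1927:Thu✓ 1928:Sat …(11 more)… 1940:Sun 1941:Mon 1942:Tue 1943:Wed✓ 1944:Fri 1945:Sat 1946:Sun 1947:Mon 1948:Wed✓ 1949:Thu✓ 1950:Fri 1951:Sat 1952:Mon 1953:Tue 1954:Wed✓
Years with five Thursdays: 1915, 1920, 1921, 1926, 1927, 1932, 1937, 1938, 1943, 1948, 1949, 1954 → 12.

12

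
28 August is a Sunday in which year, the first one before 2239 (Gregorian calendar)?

2236

From one year to the next, a fixed date's weekday advances by 1, or by 2 when a Feb 29 lies between the two dates.
2239: August 28 is Wednesday.
2238: Tuesday (−1)
2237: Monday (−1)
2236: Sunday (−1)
28 August falls on a Sunday in 2236.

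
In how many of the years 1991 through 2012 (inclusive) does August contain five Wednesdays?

August has 31 days; it has five Wednesdays when Wednesday falls among the first (month-length − 28) days — i.e. when August 1 is one of Wednesday/Tuesday/Monday.
August 1 by year: 1991:Thu 1992:Sat 1993:Sun 1994:Mon✓ 1995:Tue✓ 1996:Thu 1997:Fri 1998:Sat 1999:Sun 2000:Tue✓ 2001:Wed✓ 2002:Thu 2003:Fri 2004:Sun 2005:Mon✓ 2006:Tue✓ 2007:Wed✓ 2008:Fri 2009:Sat 2010:Sun 2011:Mon✓ 2012:Wed✓
Years with five Wednesdays: 1994, 1995, 2000, 2001, 2005, 2006, 2007, 2011, 2012 → 9.

9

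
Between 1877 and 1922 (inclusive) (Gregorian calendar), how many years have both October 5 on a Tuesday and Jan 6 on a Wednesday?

4

Check each year's weekday for October 5 and Jan 6:
  1877: Fri/Sat  1878: Sat/Sun  1879: Sun/Mon  1880: Tue/Tue  1881: Wed/Thu  1882: Thu/Fri  1883: Fri/Sat  1884: Sun/Sun  1885: Mon/Tue  1886: Tue/Wed ✓  1887: Wed/Thu  1888: Fri/Fri  1889: Sat/Sun  1890: Sun/Mon  …(18 more)…  1909: Tue/Wed ✓  1910: Wed/Thu  1911: Thu/Fri  1912: Sat/Sat  1913: Sun/Mon  1914: Mon/Tue  1915: Tue/Wed ✓  1916: Thu/Thu  1917: Fri/Sat  1918: Sat/Sun  1919: Sun/Mon  1920: Tue/Tue  1921: Wed/Thu  1922: Thu/Fri
Both conditions hold in: 1886, 1897, 1909, 1915 — 4.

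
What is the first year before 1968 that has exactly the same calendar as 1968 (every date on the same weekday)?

Two years share a calendar iff Jan 1 falls on the same weekday and both are leap or both are common. 1968: Jan 1 is Monday, leap year.
1967: Jan 1 Sunday, common
1966: Jan 1 Saturday, common
1965: Jan 1 Friday, common
1964: Jan 1 Wednesday, leap
1963: Jan 1 Tuesday, common
1962: Jan 1 Monday, common
1961: Jan 1 Sunday, common
1960: Jan 1 Friday, leap
1959: Jan 1 Thursday, common
1958: Jan 1 Wednesday, common
1957: Jan 1 Tuesday, common
1956: Jan 1 Sunday, leap
1955: Jan 1 Saturday, common
1954: Jan 1 Friday, common
1953: Jan 1 Thursday, common
1952: Jan 1 Tuesday, leap
1951: Jan 1 Monday, common
1950: Jan 1 Sunday, common
1949: Jan 1 Saturday, common
1948: Jan 1 Thursday, leap
1947: Jan 1 Wednesday, common
1946: Jan 1 Tuesday, common
1945: Jan 1 Monday, common
1944: Jan 1 Saturday, leap
1943: Jan 1 Friday, common
1942: Jan 1 Thursday, common
1941: Jan 1 Wednesday, common
1940: Jan 1 Monday, leap
1940 matches on both conditions.

1940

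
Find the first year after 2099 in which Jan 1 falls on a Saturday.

Jan 1 advances by 2 weekdays after a leap year and by 1 after a common year.
2099: Jan 1 is Thursday.
2100: Friday
2101: Saturday
2101 begins on a Saturday

2101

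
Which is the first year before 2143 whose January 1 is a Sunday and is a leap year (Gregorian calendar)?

Jan 1 advances by 2 weekdays after a leap year and by 1 after a common year.
2143: Jan 1 is Tuesday.
2142: Monday
2141: Sunday
2140: Friday (leap)
2139: Thursday
2138: Wednesday
2137: Tuesday
2136: Sunday (leap)
2136 begins on a Sunday and is a leap year.

2136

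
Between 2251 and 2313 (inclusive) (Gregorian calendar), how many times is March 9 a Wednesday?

Track March 9's weekday year by year (advancing +1, or +2 across a Feb 29):
  2251: Sun  2252: Tue (+2)  2253: Wed (+1) ✓  2254: Thu (+1)  2255: Fri (+1)
  2256: Sun (+2)  2257: Mon (+1)  2258: Tue (+1)  2259: Wed (+1) ✓  2260: Fri (+2)
  2261: Sat (+1)  2262: Sun (+1)  2263: Mon (+1)  2264: Wed (+2) ✓  … (35 more years) …
  2300: Fri (+1)  2301: Sat (+1)  2302: Sun (+1)  2303: Mon (+1)  2304: Wed (+2) ✓
  2305: Thu (+1)  2306: Fri (+1)  2307: Sat (+1)  2308: Mon (+2)  2309: Tue (+1)
  2310: Wed (+1) ✓  2311: Thu (+1)  2312: Sat (+2)  2313: Sun (+1)
Wednesday years: 2253, 2259, 2264, 2270, 2281, 2287, 2292, 2298, 2304, 2310 — 10 in total.

10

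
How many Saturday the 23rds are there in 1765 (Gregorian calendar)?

3

Check the 23rd of each month of 1765: Jan 23: Wed, Feb 23: Sat, Mar 23: Sat, Apr 23: Tue, May 23: Thu, Jun 23: Sun, Jul 23: Tue, Aug 23: Fri, Sep 23: Mon, Oct 23: Wed, Nov 23: Sat, Dec 23: Mon.
Saturday occurs in February, March, November — 3 months.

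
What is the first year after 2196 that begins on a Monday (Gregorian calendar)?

2198

Jan 1 advances by 2 weekdays after a leap year and by 1 after a common year.
2196: Jan 1 is Friday (leap).
2197: Sunday
2198: Monday
2198 begins on a Monday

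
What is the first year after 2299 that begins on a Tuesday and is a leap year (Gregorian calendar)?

2324

Jan 1 advances by 2 weekdays after a leap year and by 1 after a common year.
2299: Jan 1 is Sunday.
2300: Monday
2301: Tuesday
2302: Wednesday
2303: Thursday
2304: Friday (leap)
2305: Sunday
2306: Monday
2307: Tuesday
2308: Wednesday (leap)
2309: Friday
2310: Saturday
2311: Sunday
2312: Monday (leap)
2313: Wednesday
2314: Thursday
2315: Friday
2316: Saturday (leap)
2317: Monday
2318: Tuesday
2319: Wednesday
2320: Thursday (leap)
2321: Saturday
2322: Sunday
2323: Monday
2324: Tuesday (leap)
2324 begins on a Tuesday and is a leap year.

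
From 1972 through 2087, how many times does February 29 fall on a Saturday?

Leap years in 1972–2087: 29 of them.
Feb 29 weekday advances by 5 (mod 7) from one leap year to the next four years later (or differs when a century non-leap intervenes).
Leap-day weekdays: 1972:Tue 1976:Sun 1980:Fri 1984:Wed 1988:Mon 1992:Sat✓ 1996:Thu 2000:Tue 2004:Sun 2008:Fri 2012:Wed 2016:Mon 2020:Sat✓ …(3 more)… 2036:Fri 2040:Wed 2044:Mon 2048:Sat✓ 2052:Thu 2056:Tue 2060:Sun 2064:Fri 2068:Wed 2072:Mon 2076:Sat✓ 2080:Thu 2084:Tue
Saturday: 1992, 2020, 2048, 2076 → 4.

4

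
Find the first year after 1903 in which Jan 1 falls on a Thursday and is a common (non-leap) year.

1914

Jan 1 advances by 2 weekdays after a leap year and by 1 after a common year.
1903: Jan 1 is Thursday.
1904: Friday (leap)
1905: Sunday
1906: Monday
1907: Tuesday
1908: Wednesday (leap)
1909: Friday
1910: Saturday
1911: Sunday
1912: Monday (leap)
1913: Wednesday
1914: Thursday
1914 begins on a Thursday and is a common year.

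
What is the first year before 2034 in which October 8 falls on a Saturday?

From one year to the next, a fixed date's weekday advances by 1, or by 2 when a Feb 29 lies between the two dates.
2034: October 8 is Sunday.
2033: Saturday (−1)
October 8 falls on a Saturday in 2033.

2033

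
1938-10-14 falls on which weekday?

January 1, 1938 is a Saturday.
October 14 is day 287 of the year, i.e. 286 days after Jan 1.
286 mod 7 = 6, so advance 6 weekdays from Saturday: Friday.

Friday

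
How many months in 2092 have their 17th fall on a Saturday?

1

Check the 17th of each month of 2092: Jan 17: Thu, Feb 17: Sun, Mar 17: Mon, Apr 17: Thu, May 17: Sat, Jun 17: Tue, Jul 17: Thu, Aug 17: Sun, Sep 17: Wed, Oct 17: Fri, Nov 17: Mon, Dec 17: Wed.
Saturday occurs in May — 1 month.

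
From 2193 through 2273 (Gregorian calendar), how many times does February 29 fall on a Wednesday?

Leap years in 2193–2273: 19 of them.
Feb 29 weekday advances by 5 (mod 7) from one leap year to the next four years later (or differs when a century non-leap intervenes).
Leap-day weekdays: 2196:Mon 2204:Wed✓ 2208:Mon 2212:Sat 2216:Thu 2220:Tue 2224:Sun 2228:Fri 2232:Wed✓ 2236:Mon 2240:Sat 2244:Thu 2248:Tue 2252:Sun 2256:Fri 2260:Wed✓ 2264:Mon 2268:Sat 2272:Thu
Wednesday: 2204, 2232, 2260 → 3.

3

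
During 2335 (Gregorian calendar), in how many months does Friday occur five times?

A month of length L has five Fridays iff its first Friday is on day ≤ L−28 (so day 1–3 in a 31-day month, 1–2 in a 30-day month, day 1 in a leap February).
Checking each month of 2335: Jan starts Tue (31d); Feb starts Fri (28d); Mar starts Fri (31d) ✓; Apr starts Mon (30d); May starts Wed (31d) ✓; Jun starts Sat (30d); Jul starts Mon (31d); Aug starts Thu (31d) ✓; Sep starts Sun (30d); Oct starts Tue (31d); Nov starts Fri (30d) ✓; Dec starts Sun (31d).
Five-Friday months: March, May, August, November → 4.

4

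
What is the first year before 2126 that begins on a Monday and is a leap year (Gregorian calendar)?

2120

Jan 1 advances by 2 weekdays after a leap year and by 1 after a common year.
2126: Jan 1 is Tuesday.
2125: Monday
2124: Saturday (leap)
2123: Friday
2122: Thursday
2121: Wednesday
2120: Monday (leap)
2120 begins on a Monday and is a leap year.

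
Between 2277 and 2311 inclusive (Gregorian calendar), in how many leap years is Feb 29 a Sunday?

Leap years in 2277–2311: 7 of them.
Feb 29 weekday advances by 5 (mod 7) from one leap year to the next four years later (or differs when a century non-leap intervenes).
Leap-day weekdays: 2280:Sun✓ 2284:Fri 2288:Wed 2292:Mon 2296:Sat 2304:Mon 2308:Sat
Sunday: 2280 → 1.

1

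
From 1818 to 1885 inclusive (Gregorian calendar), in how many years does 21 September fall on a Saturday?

9

Track 21 September's weekday year by year (advancing +1, or +2 across a Feb 29):
  1818: Mon  1819: Tue (+1)  1820: Thu (+2)  1821: Fri (+1)  1822: Sat (+1) ✓
  1823: Sun (+1)  1824: Tue (+2)  1825: Wed (+1)  1826: Thu (+1)  1827: Fri (+1)
  1828: Sun (+2)  1829: Mon (+1)  1830: Tue (+1)  1831: Wed (+1)  … (40 more years) …
  1872: Sat (+2) ✓  1873: Sun (+1)  1874: Mon (+1)  1875: Tue (+1)  1876: Thu (+2)
  1877: Fri (+1)  1878: Sat (+1) ✓  1879: Sun (+1)  1880: Tue (+2)  1881: Wed (+1)
  1882: Thu (+1)  1883: Fri (+1)  1884: Sun (+2)  1885: Mon (+1)
Saturday years: 1822, 1833, 1839, 1844, 1850, 1861, 1867, 1872, 1878 — 9 in total.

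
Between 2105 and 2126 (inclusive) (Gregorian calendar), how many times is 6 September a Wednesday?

3

Track 6 September's weekday year by year (advancing +1, or +2 across a Feb 29):
  2105: Sun  2106: Mon (+1)  2107: Tue (+1)  2108: Thu (+2)  2109: Fri (+1)
  2110: Sat (+1)  2111: Sun (+1)  2112: Tue (+2)  2113: Wed (+1) ✓  2114: Thu (+1)
  2115: Fri (+1)  2116: Sun (+2)  2117: Mon (+1)  2118: Tue (+1)  2119: Wed (+1) ✓
  2120: Fri (+2)  2121: Sat (+1)  2122: Sun (+1)  2123: Mon (+1)  2124: Wed (+2) ✓
  2125: Thu (+1)  2126: Fri (+1)
Wednesday years: 2113, 2119, 2124 — 3 in total.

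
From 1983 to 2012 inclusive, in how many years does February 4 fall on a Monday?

4

Track February 4's weekday year by year (advancing +1, or +2 across a Feb 29):
  1983: Fri  1984: Sat (+1)  1985: Mon (+2) ✓  1986: Tue (+1)  1987: Wed (+1)
  1988: Thu (+1)  1989: Sat (+2)  1990: Sun (+1)  1991: Mon (+1) ✓  1992: Tue (+1)
  1993: Thu (+2)  1994: Fri (+1)  1995: Sat (+1)  1996: Sun (+1)  1997: Tue (+2)
  1998: Wed (+1)  1999: Thu (+1)  2000: Fri (+1)  2001: Sun (+2)  2002: Mon (+1) ✓
  2003: Tue (+1)  2004: Wed (+1)  2005: Fri (+2)  2006: Sat (+1)  2007: Sun (+1)
  2008: Mon (+1) ✓  2009: Wed (+2)  2010: Thu (+1)  2011: Fri (+1)  2012: Sat (+1)
Monday years: 1985, 1991, 2002, 2008 — 4 in total.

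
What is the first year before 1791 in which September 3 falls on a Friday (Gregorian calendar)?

1790

From one year to the next, a fixed date's weekday advances by 1, or by 2 when a Feb 29 lies between the two dates.
1791: September 3 is Saturday.
1790: Friday (−1)
September 3 falls on a Friday in 1790.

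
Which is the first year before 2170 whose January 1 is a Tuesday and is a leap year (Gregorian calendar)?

2160

Jan 1 advances by 2 weekdays after a leap year and by 1 after a common year.
2170: Jan 1 is Monday.
2169: Sunday
2168: Friday (leap)
2167: Thursday
2166: Wednesday
2165: Tuesday
2164: Sunday (leap)
2163: Saturday
2162: Friday
2161: Thursday
2160: Tuesday (leap)
2160 begins on a Tuesday and is a leap year.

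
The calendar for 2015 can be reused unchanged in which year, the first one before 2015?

Two years share a calendar iff Jan 1 falls on the same weekday and both are leap or both are common. 2015: Jan 1 is Thursday, common year.
2014: Jan 1 Wednesday, common
2013: Jan 1 Tuesday, common
2012: Jan 1 Sunday, leap
2011: Jan 1 Saturday, common
2010: Jan 1 Friday, common
2009: Jan 1 Thursday, common
2009 matches on both conditions.

2009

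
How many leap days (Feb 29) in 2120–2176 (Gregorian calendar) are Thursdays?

Leap years in 2120–2176: 15 of them.
Feb 29 weekday advances by 5 (mod 7) from one leap year to the next four years later (or differs when a century non-leap intervenes).
Leap-day weekdays: 2120:Thu✓ 2124:Tue 2128:Sun 2132:Fri 2136:Wed 2140:Mon 2144:Sat 2148:Thu✓ 2152:Tue 2156:Sun 2160:Fri 2164:Wed 2168:Mon 2172:Sat 2176:Thu✓
Thursday: 2120, 2148, 2176 → 3.

3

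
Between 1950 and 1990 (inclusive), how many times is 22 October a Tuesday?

Track 22 October's weekday year by year (advancing +1, or +2 across a Feb 29):
  1950: Sun  1951: Mon (+1)  1952: Wed (+2)  1953: Thu (+1)  1954: Fri (+1)
  1955: Sat (+1)  1956: Mon (+2)  1957: Tue (+1) ✓  1958: Wed (+1)  1959: Thu (+1)
  1960: Sat (+2)  1961: Sun (+1)  1962: Mon (+1)  1963: Tue (+1) ✓  … (13 more years) …
  1977: Sat (+1)  1978: Sun (+1)  1979: Mon (+1)  1980: Wed (+2)  1981: Thu (+1)
  1982: Fri (+1)  1983: Sat (+1)  1984: Mon (+2)  1985: Tue (+1) ✓  1986: Wed (+1)
  1987: Thu (+1)  1988: Sat (+2)  1989: Sun (+1)  1990: Mon (+1)
Tuesday years: 1957, 1963, 1968, 1974, 1985 — 5 in total.

5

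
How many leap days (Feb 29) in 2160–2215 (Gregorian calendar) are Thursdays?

1

Leap years in 2160–2215: 13 of them.
Feb 29 weekday advances by 5 (mod 7) from one leap year to the next four years later (or differs when a century non-leap intervenes).
Leap-day weekdays: 2160:Fri 2164:Wed 2168:Mon 2172:Sat 2176:Thu✓ 2180:Tue 2184:Sun 2188:Fri 2192:Wed 2196:Mon 2204:Wed 2208:Mon 2212:Sat
Thursday: 2176 → 1.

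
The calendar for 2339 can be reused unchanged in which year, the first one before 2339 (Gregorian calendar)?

2333

Two years share a calendar iff Jan 1 falls on the same weekday and both are leap or both are common. 2339: Jan 1 is Sunday, common year.
2338: Jan 1 Saturday, common
2337: Jan 1 Friday, common
2336: Jan 1 Wednesday, leap
2335: Jan 1 Tuesday, common
2334: Jan 1 Monday, common
2333: Jan 1 Sunday, common
2333 matches on both conditions.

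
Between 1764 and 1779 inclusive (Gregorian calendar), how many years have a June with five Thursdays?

June has 30 days; it has five Thursdays when Thursday falls among the first (month-length − 28) days — i.e. when June 1 is one of Thursday/Wednesday.
June 1 by year: 1764:Fri 1765:Sat 1766:Sun 1767:Mon 1768:Wed✓ 1769:Thu✓ 1770:Fri 1771:Sat 1772:Mon 1773:Tue 1774:Wed✓ 1775:Thu✓ 1776:Sat 1777:Sun 1778:Mon 1779:Tue
Years with five Thursdays: 1768, 1769, 1774, 1775 → 4.

4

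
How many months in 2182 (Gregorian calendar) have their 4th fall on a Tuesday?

1

Check the 4th of each month of 2182: Jan 4: Fri, Feb 4: Mon, Mar 4: Mon, Apr 4: Thu, May 4: Sat, Jun 4: Tue, Jul 4: Thu, Aug 4: Sun, Sep 4: Wed, Oct 4: Fri, Nov 4: Mon, Dec 4: Wed.
Tuesday occurs in June — 1 month.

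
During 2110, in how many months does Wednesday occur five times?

5

A month of length L has five Wednesdays iff its first Wednesday is on day ≤ L−28 (so day 1–3 in a 31-day month, 1–2 in a 30-day month, day 1 in a leap February).
Checking each month of 2110: Jan starts Wed (31d) ✓; Feb starts Sat (28d); Mar starts Sat (31d); Apr starts Tue (30d) ✓; May starts Thu (31d); Jun starts Sun (30d); Jul starts Tue (31d) ✓; Aug starts Fri (31d); Sep starts Mon (30d); Oct starts Wed (31d) ✓; Nov starts Sat (30d); Dec starts Mon (31d) ✓.
Five-Wednesday months: January, April, July, October, December → 5.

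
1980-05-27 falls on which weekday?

January 1, 1980 is a Tuesday.
May 27 is day 148 of the year, i.e. 147 days after Jan 1.
147 mod 7 = 0, so advance 0 weekdays from Tuesday: Tuesday.

Tuesday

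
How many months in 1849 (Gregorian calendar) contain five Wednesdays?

A month of length L has five Wednesdays iff its first Wednesday is on day ≤ L−28 (so day 1–3 in a 31-day month, 1–2 in a 30-day month, day 1 in a leap February).
Checking each month of 1849: Jan starts Mon (31d) ✓; Feb starts Thu (28d); Mar starts Thu (31d); Apr starts Sun (30d); May starts Tue (31d) ✓; Jun starts Fri (30d); Jul starts Sun (31d); Aug starts Wed (31d) ✓; Sep starts Sat (30d); Oct starts Mon (31d) ✓; Nov starts Thu (30d); Dec starts Sat (31d).
Five-Wednesday months: January, May, August, October → 4.

4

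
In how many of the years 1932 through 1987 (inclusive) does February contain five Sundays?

February has 28 days (29 in leap years); it has five Sundays when Sunday falls among the first (month-length − 28) days — i.e. when February 1 is Sunday in a leap year (never in a common year).
February 1 by year: 1932:Mon 1933:Wed 1934:Thu 1935:Fri 1936:Sat 1937:Mon 1938:Tue 1939:Wed 1940:Thu 1941:Sat 1942:Sun 1943:Mon 1944:Tue 1945:Thu 1946:Fri …(26 more)… 1973:Thu 1974:Fri 1975:Sat 1976:Sun✓ 1977:Tue 1978:Wed 1979:Thu 1980:Fri 1981:Sun 1982:Mon 1983:Tue 1984:Wed 1985:Fri 1986:Sat 1987:Sun
Years with five Sundays: 1948, 1976 → 2.

2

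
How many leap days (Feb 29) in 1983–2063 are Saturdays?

Leap years in 1983–2063: 20 of them.
Feb 29 weekday advances by 5 (mod 7) from one leap year to the next four years later (or differs when a century non-leap intervenes).
Leap-day weekdays: 1984:Wed 1988:Mon 1992:Sat✓ 1996:Thu 2000:Tue 2004:Sun 2008:Fri 2012:Wed 2016:Mon 2020:Sat✓ 2024:Thu 2028:Tue 2032:Sun 2036:Fri 2040:Wed 2044:Mon 2048:Sat✓ 2052:Thu 2056:Tue 2060:Sun
Saturday: 1992, 2020, 2048 → 3.

3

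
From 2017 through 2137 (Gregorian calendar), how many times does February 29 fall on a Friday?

Leap years in 2017–2137: 29 of them.
Feb 29 weekday advances by 5 (mod 7) from one leap year to the next four years later (or differs when a century non-leap intervenes).
Leap-day weekdays: 2020:Sat 2024:Thu 2028:Tue 2032:Sun 2036:Fri✓ 2040:Wed 2044:Mon 2048:Sat 2052:Thu 2056:Tue 2060:Sun 2064:Fri✓ 2068:Wed …(3 more)… 2084:Tue 2088:Sun 2092:Fri✓ 2096:Wed 2104:Fri✓ 2108:Wed 2112:Mon 2116:Sat 2120:Thu 2124:Tue 2128:Sun 2132:Fri✓ 2136:Wed
Friday: 2036, 2064, 2092, 2104, 2132 → 5.

5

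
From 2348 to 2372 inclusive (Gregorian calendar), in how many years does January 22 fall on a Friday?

4

Track January 22's weekday year by year (advancing +1, or +2 across a Feb 29):
  2348: Thu  2349: Sat (+2)  2350: Sun (+1)  2351: Mon (+1)  2352: Tue (+1)
  2353: Thu (+2)  2354: Fri (+1) ✓  2355: Sat (+1)  2356: Sun (+1)  2357: Tue (+2)
  2358: Wed (+1)  2359: Thu (+1)  2360: Fri (+1) ✓  2361: Sun (+2)  2362: Mon (+1)
  2363: Tue (+1)  2364: Wed (+1)  2365: Fri (+2) ✓  2366: Sat (+1)  2367: Sun (+1)
  2368: Mon (+1)  2369: Wed (+2)  2370: Thu (+1)  2371: Fri (+1) ✓  2372: Sat (+1)
Friday years: 2354, 2360, 2365, 2371 — 4 in total.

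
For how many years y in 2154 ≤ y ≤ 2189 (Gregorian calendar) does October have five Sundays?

October has 31 days; it has five Sundays when Sunday falls among the first (month-length − 28) days — i.e. when October 1 is one of Sunday/Saturday/Friday.
October 1 by year: 2154:Tue 2155:Wed 2156:Fri✓ 2157:Sat✓ 2158:Sun✓ 2159:Mon 2160:Wed 2161:Thu 2162:Fri✓ 2163:Sat✓ 2164:Mon 2165:Tue 2166:Wed 2167:Thu 2168:Sat✓ …(6 more)… 2175:Sun✓ 2176:Tue 2177:Wed 2178:Thu 2179:Fri✓ 2180:Sun✓ 2181:Mon 2182:Tue 2183:Wed 2184:Fri✓ 2185:Sat✓ 2186:Sun✓ 2187:Mon 2188:Wed 2189:Thu
Years with five Sundays: 2156, 2157, 2158, 2162, 2163, 2168, 2169, 2173, 2174, 2175, 2179, 2180, 2184, 2185, 2186 → 15.

15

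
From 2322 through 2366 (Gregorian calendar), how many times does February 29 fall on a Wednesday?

2

Leap years in 2322–2366: 11 of them.
Feb 29 weekday advances by 5 (mod 7) from one leap year to the next four years later (or differs when a century non-leap intervenes).
Leap-day weekdays: 2324:Fri 2328:Wed✓ 2332:Mon 2336:Sat 2340:Thu 2344:Tue 2348:Sun 2352:Fri 2356:Wed✓ 2360:Mon 2364:Sat
Wednesday: 2328, 2356 → 2.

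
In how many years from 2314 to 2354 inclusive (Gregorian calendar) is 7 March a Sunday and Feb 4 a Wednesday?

Check each year's weekday for 7 March and Feb 4:
  2314: Sat/Wed  2315: Sun/Thu  2316: Tue/Fri  2317: Wed/Sun  2318: Thu/Mon  2319: Fri/Tue  2320: Sun/Wed ✓  2321: Mon/Fri  2322: Tue/Sat  2323: Wed/Sun  2324: Fri/Mon  2325: Sat/Wed  2326: Sun/Thu  2327: Mon/Fri  …(13 more)…  2341: Fri/Tue  2342: Sat/Wed  2343: Sun/Thu  2344: Tue/Fri  2345: Wed/Sun  2346: Thu/Mon  2347: Fri/Tue  2348: Sun/Wed ✓  2349: Mon/Fri  2350: Tue/Sat  2351: Wed/Sun  2352: Fri/Mon  2353: Sat/Wed  2354: Sun/Thu
Both conditions hold in: 2320, 2348 — 2.

2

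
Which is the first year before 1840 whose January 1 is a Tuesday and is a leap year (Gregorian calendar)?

1828

Jan 1 advances by 2 weekdays after a leap year and by 1 after a common year.
1840: Jan 1 is Wednesday (leap).
1839: Tuesday
1838: Monday
1837: Sunday
1836: Friday (leap)
1835: Thursday
1834: Wednesday
1833: Tuesday
1832: Sunday (leap)
1831: Saturday
1830: Friday
1829: Thursday
1828: Tuesday (leap)
1828 begins on a Tuesday and is a leap year.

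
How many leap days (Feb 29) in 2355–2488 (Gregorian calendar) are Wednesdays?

5

Leap years in 2355–2488: 34 of them.
Feb 29 weekday advances by 5 (mod 7) from one leap year to the next four years later (or differs when a century non-leap intervenes).
Leap-day weekdays: 2356:Wed✓ 2360:Mon 2364:Sat 2368:Thu 2372:Tue 2376:Sun 2380:Fri 2384:Wed✓ 2388:Mon 2392:Sat 2396:Thu 2400:Tue 2404:Sun …(8 more)… 2440:Wed✓ 2444:Mon 2448:Sat 2452:Thu 2456:Tue 2460:Sun 2464:Fri 2468:Wed✓ 2472:Mon 2476:Sat 2480:Thu 2484:Tue 2488:Sun
Wednesday: 2356, 2384, 2412, 2440, 2468 → 5.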